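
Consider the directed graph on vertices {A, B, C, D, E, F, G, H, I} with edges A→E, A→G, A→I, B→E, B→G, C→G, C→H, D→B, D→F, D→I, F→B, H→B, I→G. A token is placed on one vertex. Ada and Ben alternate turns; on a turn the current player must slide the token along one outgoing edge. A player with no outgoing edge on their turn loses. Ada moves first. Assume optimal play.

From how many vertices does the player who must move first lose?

Use the standard recursion: the mover loses at a terminal position; elsewhere, the mover wins exactly when some move hands the opponent an L position.
Every edge goes from a vertex to one that appears earlier in the order G, E, B, I, F, H, C, A, D, so processing vertices in that order labels each vertex after all of its successors.
G: no outgoing edge → L
E: no outgoing edge → L
B: →E(L), so W
I: →G(L), so W
F: →B(W) only, which is W, so L
H: →B(W) only, which is W, so L
C: →H(L), so W
A: →E(L), so W
D: →F(L), so W
The L vertices are E, F, G, H; that is 4 in all.

4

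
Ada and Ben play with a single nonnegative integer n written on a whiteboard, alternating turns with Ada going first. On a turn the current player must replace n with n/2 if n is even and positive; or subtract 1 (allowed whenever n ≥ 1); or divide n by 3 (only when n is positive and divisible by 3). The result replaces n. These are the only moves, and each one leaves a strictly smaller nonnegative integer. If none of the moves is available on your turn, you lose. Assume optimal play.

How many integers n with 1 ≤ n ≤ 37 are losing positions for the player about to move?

Work bottom-up. With no move the player to move loses. Otherwise the position is W if at least one move leads to an L position for the opponent, and L if every move leads to a W.
n=0: no move → L
n=1: can move to 0, which is L ⇒ W
n=2: the only move is to 1(W), a W ⇒ L
n=3: can move to 2, which is L ⇒ W
n=4: can move to 2, which is L ⇒ W
n=5: the only move is to 4(W), a W ⇒ L
n=6: can move to 2, which is L ⇒ W
n=7: the only move is to 6(W), a W ⇒ L
n=8: can move to 7, which is L ⇒ W
n=9: moves to 3(W), 8(W); every one is W ⇒ L
n=10: can move to 5, which is L ⇒ W
n=11: the only move is to 10(W), a W ⇒ L
n=12: can move to 11, which is L ⇒ W
n=13: the only move is to 12(W), a W ⇒ L
n=14: can move to 7, which is L ⇒ W
n=15: can move to 5, which is L ⇒ W
n=16: moves to 8(W), 15(W); every one is W ⇒ L
n=17: can move to 16, which is L ⇒ W
n=18: can move to 9, which is L ⇒ W
n=19: the only move is to 18(W), a W ⇒ L
n=20: can move to 19, which is L ⇒ W
n=21: can move to 7, which is L ⇒ W
n=22: can move to 11, which is L ⇒ W
n=23: the only move is to 22(W), a W ⇒ L
n=24: can move to 23, which is L ⇒ W
n=25: the only move is to 24(W), a W ⇒ L
n=26: can move to 13, which is L ⇒ W
n=27: can move to 9, which is L ⇒ W
n=28: moves to 14(W), 27(W); every one is W ⇒ L
n=29: can move to 28, which is L ⇒ W
n=30: moves to 10(W), 15(W), 29(W); every one is W ⇒ L
n=31: can move to 30, which is L ⇒ W
n=32: can move to 16, which is L ⇒ W
n=33: can move to 11, which is L ⇒ W
n=34: moves to 17(W), 33(W); every one is W ⇒ L
n=35: can move to 34, which is L ⇒ W
n=36: moves to 12(W), 18(W), 35(W); every one is W ⇒ L
n=37: can move to 36, which is L ⇒ W
L entries with 1 ≤ n ≤ 37 (n=0 is outside the asked range and is not counted): n = 2, 5, 7, 9, 11, 13, 16, 19, 23, 25, 28, 30, 34, 36; that makes 14.

14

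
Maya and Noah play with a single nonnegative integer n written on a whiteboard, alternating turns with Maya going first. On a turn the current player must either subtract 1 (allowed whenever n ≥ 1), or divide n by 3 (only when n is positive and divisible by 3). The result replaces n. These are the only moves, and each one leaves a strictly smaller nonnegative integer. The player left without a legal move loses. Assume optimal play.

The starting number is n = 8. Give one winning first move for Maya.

Move to 7.

Build the W/L table. Terminal = L. A non-terminal position is W if it has a move to some L; otherwise it is L.
n=0: no move → L
n=1: reaches L-position 0 → W
n=2: only reaches 1(W), which is W → L
n=3: reaches L-position 2 → W
n=4: only reaches 3(W), which is W → L
n=5: reaches L-position 4 → W
n=6: reaches L-position 2 → W
n=7: only reaches 6(W), which is W → L
n=8: reaches L-position 7 → W
From 8, the L positions reachable in one move are: 7.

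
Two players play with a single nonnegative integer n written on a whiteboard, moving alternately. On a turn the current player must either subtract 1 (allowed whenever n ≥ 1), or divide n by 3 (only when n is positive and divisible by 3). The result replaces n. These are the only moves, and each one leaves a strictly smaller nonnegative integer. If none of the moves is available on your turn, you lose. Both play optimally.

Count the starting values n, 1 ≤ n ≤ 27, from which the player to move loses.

Work bottom-up. With no move the player to move loses. Otherwise the position is W if at least one move leads to an L position for the opponent, and L if every move leads to a W.
n=0: no move → L
n=1: W (go to 0, an L position)
n=2: L (sole option 1(W) is W)
n=3: W (go to 2, an L position)
n=4: L (sole option 3(W) is W)
n=5: W (go to 4, an L position)
n=6: W (go to 2, an L position)
n=7: L (sole option 6(W) is W)
n=8: W (go to 7, an L position)
n=9: L (options 3(W), 8(W) are all W)
n=10: W (go to 9, an L position)
n=11: L (sole option 10(W) is W)
n=12: W (go to 4, an L position)
n=13: L (sole option 12(W) is W)
n=14: W (go to 13, an L position)
n=15: L (options 5(W), 14(W) are all W)
n=16: W (go to 15, an L position)
n=17: L (sole option 16(W) is W)
n=18: W (go to 17, an L position)
n=19: L (sole option 18(W) is W)
n=20: W (go to 19, an L position)
n=21: W (go to 7, an L position)
n=22: L (sole option 21(W) is W)
n=23: W (go to 22, an L position)
n=24: L (options 8(W), 23(W) are all W)
n=25: W (go to 24, an L position)
n=26: L (sole option 25(W) is W)
n=27: W (go to 9, an L position)
L entries with 1 ≤ n ≤ 27 (n=0 is outside the asked range and is not counted): n = 2, 4, 7, 9, 11, 13, 15, 17, 19, 22, 24, 26; that makes 12.

12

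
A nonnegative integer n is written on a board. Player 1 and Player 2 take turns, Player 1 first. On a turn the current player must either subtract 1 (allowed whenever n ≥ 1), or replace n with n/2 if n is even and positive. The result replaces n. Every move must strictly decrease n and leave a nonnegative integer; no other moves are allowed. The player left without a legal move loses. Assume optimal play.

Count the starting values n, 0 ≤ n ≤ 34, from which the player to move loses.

Build the W/L table. Terminal = L. A non-terminal position is W if it has a move to some L; otherwise it is L.
n=0: no move → L
n=1: reaches L-position 0 → W
n=2: only reaches 1(W), which is W → L
n=3: reaches L-position 2 → W
n=4: reaches L-position 2 → W
n=5: only reaches 4(W), which is W → L
n=6: reaches L-position 5 → W
n=7: only reaches 6(W), which is W → L
n=8: reaches L-position 7 → W
n=9: only reaches 8(W), which is W → L
n=10: reaches L-position 5 → W
n=11: only reaches 10(W), which is W → L
n=12: reaches L-position 11 → W
n=13: only reaches 12(W), which is W → L
n=14: reaches L-position 7 → W
n=15: only reaches 14(W), which is W → L
n=16: reaches L-position 15 → W
n=17: only reaches 16(W), which is W → L
n=18: reaches L-position 9 → W
n=19: only reaches 18(W), which is W → L
n=20: reaches L-position 19 → W
n=21: only reaches 20(W), which is W → L
n=22: reaches L-position 11 → W
n=23: only reaches 22(W), which is W → L
n=24: reaches L-position 23 → W
n=25: only reaches 24(W), which is W → L
n=26: reaches L-position 13 → W
n=27: only reaches 26(W), which is W → L
n=28: reaches L-position 27 → W
n=29: only reaches 28(W), which is W → L
n=30: reaches L-position 15 → W
n=31: only reaches 30(W), which is W → L
n=32: reaches L-position 31 → W
n=33: only reaches 32(W), which is W → L
n=34: reaches L-position 17 → W
L entries with 0 ≤ n ≤ 34: n = 0, 2, 5, 7, 9, 11, 13, 15, 17, 19, 21, 23, 25, 27, 29, 31, 33; that makes 17.

17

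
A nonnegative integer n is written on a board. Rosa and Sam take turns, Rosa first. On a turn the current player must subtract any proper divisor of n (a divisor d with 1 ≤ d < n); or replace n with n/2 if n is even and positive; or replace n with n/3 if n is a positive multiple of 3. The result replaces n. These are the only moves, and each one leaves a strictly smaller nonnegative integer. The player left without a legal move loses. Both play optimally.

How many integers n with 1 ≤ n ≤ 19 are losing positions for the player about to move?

Compute win/loss labels from the base case upward. A position with no move is L. Any other position is W if it can reach an L in one move, else L.
n=0: no move → L
n=1: no move → L
n=2: reaches L-position 1 → W
n=3: reaches L-position 1 → W
n=4: only reaches 2(W), 3(W), all W → L
n=5: reaches L-position 4 → W
n=6: reaches L-position 4 → W
n=7: only reaches 6(W), which is W → L
n=8: reaches L-position 4 → W
n=9: only reaches 3(W), 6(W), 8(W), all W → L
n=10: reaches L-position 9 → W
n=11: only reaches 10(W), which is W → L
n=12: reaches L-position 4 → W
n=13: only reaches 12(W), which is W → L
n=14: reaches L-position 7 → W
n=15: only reaches 5(W), 10(W), 12(W), 14(W), all W → L
n=16: reaches L-position 15 → W
n=17: only reaches 16(W), which is W → L
n=18: reaches L-position 9 → W
n=19: only reaches 18(W), which is W → L
L entries with 1 ≤ n ≤ 19 (n=0 is outside the asked range and is not counted): n = 1, 4, 7, 9, 11, 13, 15, 17, 19; that makes 9.

9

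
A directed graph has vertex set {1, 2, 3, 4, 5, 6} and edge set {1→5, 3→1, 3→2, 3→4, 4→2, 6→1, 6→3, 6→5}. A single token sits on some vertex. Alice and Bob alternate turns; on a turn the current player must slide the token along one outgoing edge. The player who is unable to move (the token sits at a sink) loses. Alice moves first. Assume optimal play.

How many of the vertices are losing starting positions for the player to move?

2

Use the standard recursion: the mover loses at a terminal position; elsewhere, the mover wins exactly when some move hands the opponent an L position.
Every edge goes from a vertex to one that appears earlier in the order 5, 2, 1, 4, 3, 6, so processing vertices in that order labels each vertex after all of its successors.
5: no outgoing edge → L
2: no outgoing edge → L
1: →5(L), so W
4: →2(L), so W
3: →2(L), so W
6: →5(L), so W
The L vertices are 2, 5; that is 2 in all.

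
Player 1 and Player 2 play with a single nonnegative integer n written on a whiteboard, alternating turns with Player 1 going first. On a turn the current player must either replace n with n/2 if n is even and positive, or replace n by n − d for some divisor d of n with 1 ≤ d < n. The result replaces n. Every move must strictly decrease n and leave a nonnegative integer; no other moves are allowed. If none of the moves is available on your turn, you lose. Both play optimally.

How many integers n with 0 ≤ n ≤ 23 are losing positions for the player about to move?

Positions with no move are L. A position that does have a move is losing for the player to move precisely when every available move leads to a winning position for the opponent. Fill in the labels:
n=0: no move → L
n=1: no move → L
n=2: W (go to 1, an L position)
n=3: L (sole option 2(W) is W)
n=4: W (go to 3, an L position)
n=5: L (sole option 4(W) is W)
n=6: W (go to 3, an L position)
n=7: L (sole option 6(W) is W)
n=8: W (go to 7, an L position)
n=9: L (options 6(W), 8(W) are all W)
n=10: W (go to 5, an L position)
n=11: L (sole option 10(W) is W)
n=12: W (go to 9, an L position)
n=13: L (sole option 12(W) is W)
n=14: W (go to 7, an L position)
n=15: L (options 10(W), 12(W), 14(W) are all W)
n=16: W (go to 15, an L position)
n=17: L (sole option 16(W) is W)
n=18: W (go to 9, an L position)
n=19: L (sole option 18(W) is W)
n=20: W (go to 15, an L position)
n=21: L (options 14(W), 18(W), 20(W) are all W)
n=22: W (go to 11, an L position)
n=23: L (sole option 22(W) is W)
L entries with 0 ≤ n ≤ 23: n = 0, 1, 3, 5, 7, 9, 11, 13, 15, 17, 19, 21, 23; that makes 13.

13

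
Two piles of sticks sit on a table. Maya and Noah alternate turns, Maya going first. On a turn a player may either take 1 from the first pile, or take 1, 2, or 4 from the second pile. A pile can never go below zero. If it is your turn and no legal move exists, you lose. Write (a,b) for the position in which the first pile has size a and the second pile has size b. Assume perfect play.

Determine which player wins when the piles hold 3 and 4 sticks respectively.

Noah wins.

Compute win/loss labels from the base case upward. A position with no move is L. Any other position is W if it can reach an L in one move, else L.
No move ever increases a pile, so every position that can arise here has a ≤ 3 and b ≤ 4; it is enough to label the cells with 0 ≤ a ≤ 3 and 0 ≤ b ≤ 4.
Every move lowers a or b (never raises either), so fill the grid row by row in increasing a, and left to right within a row: each cell's successors are then already labelled.
      b=0  b=1  b=2  b=3  b=4
a=0:    L    W    W    L    W
a=1:    W    L    W    W    L
a=2:    L    W    W    L    W
a=3:    W    L    W    W    L
Cells with no legal move (terminal, hence L): (0,0).
The remaining L cells, each justified by listing all of its moves:
(0,3): moves to (0,2)(W), (0,1)(W); every one is W ⇒ L
(1,1): moves to (0,1)(W), (1,0)(W); every one is W ⇒ L
(1,4): moves to (0,4)(W), (1,3)(W), (1,2)(W), (1,0)(W); every one is W ⇒ L
(2,0): the only move is to (1,0)(W), a W ⇒ L
(2,3): moves to (1,3)(W), (2,2)(W), (2,1)(W); every one is W ⇒ L
(3,1): moves to (2,1)(W), (3,0)(W); every one is W ⇒ L
(3,4): moves to (2,4)(W), (3,3)(W), (3,2)(W), (3,0)(W); every one is W ⇒ L
Every other cell has at least one move into one of the L cells above, so it is W.
The starting position (3,4) is L: whatever Maya does, the opponent receives a W position.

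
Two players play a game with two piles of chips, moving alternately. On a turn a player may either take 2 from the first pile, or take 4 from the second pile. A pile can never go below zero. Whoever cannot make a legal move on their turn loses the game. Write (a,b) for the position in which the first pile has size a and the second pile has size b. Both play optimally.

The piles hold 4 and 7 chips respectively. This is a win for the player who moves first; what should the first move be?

Move to (2,7).

Work bottom-up. With no move the player to move loses. Otherwise the position is W if at least one move leads to an L position for the opponent, and L if every move leads to a W.
No move ever increases a pile, so every position that can arise here has a ≤ 4 and b ≤ 7; it is enough to label the cells with 0 ≤ a ≤ 4 and 0 ≤ b ≤ 7.
Every move lowers a or b (never raises either), so fill the grid row by row in increasing a, and left to right within a row: each cell's successors are then already labelled.
      b=0  b=1  b=2  b=3  b=4  b=5  b=6  b=7
a=0:    L    L    L    L    W    W    W    W
a=1:    L    L    L    L    W    W    W    W
a=2:    W    W    W    W    L    L    L    L
a=3:    W    W    W    W    L    L    L    L
a=4:    L    L    L    L    W    W    W    W
Cells with no legal move (terminal, hence L): (0,0), (0,1), (0,2), (0,3), (1,0), (1,1), (1,2), (1,3).
The remaining L cells, each justified by listing all of its moves:
(2,4): →(0,4)(W), (2,0)(W) — all W, so L
(2,5): →(0,5)(W), (2,1)(W) — all W, so L
(2,6): →(0,6)(W), (2,2)(W) — all W, so L
(2,7): →(0,7)(W), (2,3)(W) — all W, so L
(3,4): →(1,4)(W), (3,0)(W) — all W, so L
(3,5): →(1,5)(W), (3,1)(W) — all W, so L
(3,6): →(1,6)(W), (3,2)(W) — all W, so L
(3,7): →(1,7)(W), (3,3)(W) — all W, so L
(4,0): →(2,0)(W) only, which is W, so L
(4,1): →(2,1)(W) only, which is W, so L
(4,2): →(2,2)(W) only, which is W, so L
(4,3): →(2,3)(W) only, which is W, so L
Every other cell has at least one move into one of the L cells above, so it is W.
From (4,7), the L positions reachable in one move are: (2,7), (4,3). Any move reaching one of these is winning.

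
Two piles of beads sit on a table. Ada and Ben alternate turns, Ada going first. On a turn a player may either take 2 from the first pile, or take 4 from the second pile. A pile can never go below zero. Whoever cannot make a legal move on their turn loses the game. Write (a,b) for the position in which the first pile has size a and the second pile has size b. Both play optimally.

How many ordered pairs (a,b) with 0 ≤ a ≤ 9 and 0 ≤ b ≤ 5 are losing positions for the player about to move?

Classify positions by backward induction: terminal positions (no move available) are L. From any other position, the mover wins iff some move reaches an L.
Every move lowers a or b (never raises either), so fill the grid row by row in increasing a, and left to right within a row: each cell's successors are then already labelled.
      b=0  b=1  b=2  b=3  b=4  b=5
a=0:    L    L    L    L    W    W
a=1:    L    L    L    L    W    W
a=2:    W    W    W    W    L    L
a=3:    W    W    W    W    L    L
a=4:    L    L    L    L    W    W
a=5:    L    L    L    L    W    W
a=6:    W    W    W    W    L    L
a=7:    W    W    W    W    L    L
a=8:    L    L    L    L    W    W
a=9:    L    L    L    L    W    W
Cells with no legal move (terminal, hence L): (0,0), (0,1), (0,2), (0,3), (1,0), (1,1), (1,2), (1,3).
The remaining L cells, each justified by listing all of its moves:
(2,4): moves to (0,4)(W), (2,0)(W); every one is W ⇒ L
(2,5): moves to (0,5)(W), (2,1)(W); every one is W ⇒ L
(3,4): moves to (1,4)(W), (3,0)(W); every one is W ⇒ L
(3,5): moves to (1,5)(W), (3,1)(W); every one is W ⇒ L
(4,0): the only move is to (2,0)(W), a W ⇒ L
(4,1): the only move is to (2,1)(W), a W ⇒ L
(4,2): the only move is to (2,2)(W), a W ⇒ L
(4,3): the only move is to (2,3)(W), a W ⇒ L
(5,0): the only move is to (3,0)(W), a W ⇒ L
(5,1): the only move is to (3,1)(W), a W ⇒ L
(5,2): the only move is to (3,2)(W), a W ⇒ L
(5,3): the only move is to (3,3)(W), a W ⇒ L
(6,4): moves to (4,4)(W), (6,0)(W); every one is W ⇒ L
(6,5): moves to (4,5)(W), (6,1)(W); every one is W ⇒ L
(7,4): moves to (5,4)(W), (7,0)(W); every one is W ⇒ L
(7,5): moves to (5,5)(W), (7,1)(W); every one is W ⇒ L
(8,0): the only move is to (6,0)(W), a W ⇒ L
(8,1): the only move is to (6,1)(W), a W ⇒ L
(8,2): the only move is to (6,2)(W), a W ⇒ L
(8,3): the only move is to (6,3)(W), a W ⇒ L
(9,0): the only move is to (7,0)(W), a W ⇒ L
(9,1): the only move is to (7,1)(W), a W ⇒ L
(9,2): the only move is to (7,2)(W), a W ⇒ L
(9,3): the only move is to (7,3)(W), a W ⇒ L
Every other cell has at least one move into one of the L cells above, so it is W.
L cells per row: a=0: 4, a=1: 4, a=2: 2, a=3: 2, a=4: 4, a=5: 4, a=6: 2, a=7: 2, a=8: 4, a=9: 4; total 32.

32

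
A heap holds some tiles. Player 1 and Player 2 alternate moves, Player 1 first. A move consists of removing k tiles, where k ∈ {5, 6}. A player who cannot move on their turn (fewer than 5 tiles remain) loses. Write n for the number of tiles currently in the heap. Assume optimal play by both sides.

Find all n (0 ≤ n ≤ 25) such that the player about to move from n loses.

Use the standard recursion: the mover loses at a terminal position; elsewhere, the mover wins exactly when some move hands the opponent an L position.
n=0: no move → L
n=1: no move → L
n=2: no move → L
n=3: no move → L
n=4: no move → L
n=5: can move to 0, which is L ⇒ W
n=6: can move to 1, which is L ⇒ W
n=7: can move to 2, which is L ⇒ W
n=8: can move to 3, which is L ⇒ W
n=9: can move to 4, which is L ⇒ W
n=10: can move to 4, which is L ⇒ W
n=11: moves to 6(W), 5(W); every one is W ⇒ L
n=12: moves to 7(W), 6(W); every one is W ⇒ L
n=13: moves to 8(W), 7(W); every one is W ⇒ L
n=14: moves to 9(W), 8(W); every one is W ⇒ L
n=15: moves to 10(W), 9(W); every one is W ⇒ L
n=16: can move to 11, which is L ⇒ W
n=17: can move to 12, which is L ⇒ W
n=18: can move to 13, which is L ⇒ W
n=19: can move to 14, which is L ⇒ W
n=20: can move to 15, which is L ⇒ W
n=21: can move to 15, which is L ⇒ W
n=22: moves to 17(W), 16(W); every one is W ⇒ L
n=23: moves to 18(W), 17(W); every one is W ⇒ L
n=24: moves to 19(W), 18(W); every one is W ⇒ L
n=25: moves to 20(W), 19(W); every one is W ⇒ L
Reading off the rows marked L gives the requested list; there are 14 such values of n.

0, 1, 2, 3, 4, 11, 12, 13, 14, 15, 22, 23, 24, 25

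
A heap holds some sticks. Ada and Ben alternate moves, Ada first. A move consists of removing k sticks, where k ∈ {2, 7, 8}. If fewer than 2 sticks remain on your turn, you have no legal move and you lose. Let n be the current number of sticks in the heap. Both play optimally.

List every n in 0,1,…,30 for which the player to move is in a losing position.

Classify positions by backward induction: terminal positions (no move available) are L. From any other position, the mover wins iff some move reaches an L.
n=0: no move → L
n=1: no move → L
n=2: W (go to 0, an L position)
n=3: W (go to 1, an L position)
n=4: L (sole option 2(W) is W)
n=5: L (sole option 3(W) is W)
n=6: W (go to 4, an L position)
n=7: W (go to 5, an L position)
n=8: W (go to 1, an L position)
n=9: W (go to 1, an L position)
n=10: L (options 8(W), 3(W), 2(W) are all W)
n=11: W (go to 4, an L position)
n=12: W (go to 10, an L position)
n=13: W (go to 5, an L position)
n=14: L (options 12(W), 7(W), 6(W) are all W)
n=15: L (options 13(W), 8(W), 7(W) are all W)
n=16: W (go to 14, an L position)
n=17: W (go to 15, an L position)
n=18: W (go to 10, an L position)
n=19: L (options 17(W), 12(W), 11(W) are all W)
n=20: L (options 18(W), 13(W), 12(W) are all W)
n=21: W (go to 19, an L position)
n=22: W (go to 20, an L position)
n=23: W (go to 15, an L position)
n=24: L (options 22(W), 17(W), 16(W) are all W)
n=25: L (options 23(W), 18(W), 17(W) are all W)
n=26: W (go to 24, an L position)
n=27: W (go to 25, an L position)
n=28: W (go to 20, an L position)
n=29: L (options 27(W), 22(W), 21(W) are all W)
n=30: L (options 28(W), 23(W), 22(W) are all W)
Reading off the rows marked L gives the requested list; there are 13 such values of n.

0, 1, 4, 5, 10, 14, 15, 19, 20, 24, 25, 29, 30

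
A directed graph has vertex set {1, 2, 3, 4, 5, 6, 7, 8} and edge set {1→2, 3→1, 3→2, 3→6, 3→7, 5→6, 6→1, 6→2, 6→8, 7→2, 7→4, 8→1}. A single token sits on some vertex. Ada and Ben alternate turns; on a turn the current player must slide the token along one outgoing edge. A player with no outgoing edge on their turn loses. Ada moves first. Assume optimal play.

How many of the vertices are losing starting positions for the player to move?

4

Positions with no move are L. A position that does have a move is losing for the player to move precisely when every available move leads to a winning position for the opponent. Fill in the labels:
Every edge goes from a vertex to one that appears earlier in the order 4, 2, 1, 8, 6, 7, 3, 5, so processing vertices in that order labels each vertex after all of its successors.
4: no outgoing edge → L
2: no outgoing edge → L
1: reaches L-position 2 → W
8: only reaches 1(W), which is W → L
6: reaches L-position 8 → W
7: reaches L-position 2 → W
3: reaches L-position 2 → W
5: only reaches 6(W), which is W → L
The L vertices are 2, 4, 5, 8; that is 4 in all.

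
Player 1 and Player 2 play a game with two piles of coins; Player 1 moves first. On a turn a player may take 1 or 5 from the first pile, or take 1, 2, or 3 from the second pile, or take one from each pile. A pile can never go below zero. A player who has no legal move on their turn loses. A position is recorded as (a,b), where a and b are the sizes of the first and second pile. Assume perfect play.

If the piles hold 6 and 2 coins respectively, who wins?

Player 1 wins.

Build the W/L table. Terminal = L. A non-terminal position is W if it has a move to some L; otherwise it is L.
No move ever increases a pile, so every position that can arise here has a ≤ 6 and b ≤ 2; it is enough to label the cells with 0 ≤ a ≤ 6 and 0 ≤ b ≤ 2.
Every move lowers a or b (never raises either), so fill the grid row by row in increasing a, and left to right within a row: each cell's successors are then already labelled.
      b=0  b=1  b=2
a=0:    L    W    W
a=1:    W    W    L
a=2:    L    W    W
a=3:    W    W    L
a=4:    L    W    W
a=5:    W    W    L
a=6:    L    W    W
Cells with no legal move (terminal, hence L): (0,0).
The remaining L cells, each justified by listing all of its moves:
(1,2): L (options (0,2)(W), (1,1)(W), (1,0)(W), (0,1)(W) are all W)
(2,0): L (sole option (1,0)(W) is W)
(3,2): L (options (2,2)(W), (3,1)(W), (3,0)(W), (2,1)(W) are all W)
(4,0): L (sole option (3,0)(W) is W)
(5,2): L (options (4,2)(W), (0,2)(W), (5,1)(W), (5,0)(W), (4,1)(W) are all W)
(6,0): L (options (5,0)(W), (1,0)(W) are all W)
Every other cell has at least one move into one of the L cells above, so it is W.
From (6,2) Player 1 can move to (5,2), reaching an L position.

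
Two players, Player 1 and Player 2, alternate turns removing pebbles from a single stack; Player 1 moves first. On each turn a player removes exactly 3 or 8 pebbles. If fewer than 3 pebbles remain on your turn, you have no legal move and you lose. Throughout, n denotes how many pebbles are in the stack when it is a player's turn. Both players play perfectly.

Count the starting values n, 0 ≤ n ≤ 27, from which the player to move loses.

Use the standard recursion: the mover loses at a terminal position; elsewhere, the mover wins exactly when some move hands the opponent an L position.
n=0: no move → L
n=1: no move → L
n=2: no move → L
n=3: can move to 0, which is L ⇒ W
n=4: can move to 1, which is L ⇒ W
n=5: can move to 2, which is L ⇒ W
n=6: the only move is to 3(W), a W ⇒ L
n=7: the only move is to 4(W), a W ⇒ L
n=8: can move to 0, which is L ⇒ W
n=9: can move to 6, which is L ⇒ W
n=10: can move to 7, which is L ⇒ W
n=11: moves to 8(W), 3(W); every one is W ⇒ L
n=12: moves to 9(W), 4(W); every one is W ⇒ L
n=13: moves to 10(W), 5(W); every one is W ⇒ L
n=14: can move to 11, which is L ⇒ W
n=15: can move to 12, which is L ⇒ W
n=16: can move to 13, which is L ⇒ W
n=17: moves to 14(W), 9(W); every one is W ⇒ L
n=18: moves to 15(W), 10(W); every one is W ⇒ L
n=19: can move to 11, which is L ⇒ W
n=20: can move to 17, which is L ⇒ W
n=21: can move to 18, which is L ⇒ W
n=22: moves to 19(W), 14(W); every one is W ⇒ L
n=23: moves to 20(W), 15(W); every one is W ⇒ L
n=24: moves to 21(W), 16(W); every one is W ⇒ L
n=25: can move to 22, which is L ⇒ W
n=26: can move to 23, which is L ⇒ W
n=27: can move to 24, which is L ⇒ W
L entries with 0 ≤ n ≤ 27: n = 0, 1, 2, 6, 7, 11, 12, 13, 17, 18, 22, 23, 24; that makes 13.

13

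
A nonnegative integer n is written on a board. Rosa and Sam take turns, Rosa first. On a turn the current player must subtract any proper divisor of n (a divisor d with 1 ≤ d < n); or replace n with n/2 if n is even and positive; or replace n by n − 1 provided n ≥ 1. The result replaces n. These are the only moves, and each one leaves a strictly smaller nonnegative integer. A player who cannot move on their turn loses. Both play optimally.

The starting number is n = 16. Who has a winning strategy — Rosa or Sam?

Work bottom-up. With no move the player to move loses. Otherwise the position is W if at least one move leads to an L position for the opponent, and L if every move leads to a W.
n=0: no move → L
n=1: W (go to 0, an L position)
n=2: L (sole option 1(W) is W)
n=3: W (go to 2, an L position)
n=4: W (go to 2, an L position)
n=5: L (sole option 4(W) is W)
n=6: W (go to 5, an L position)
n=7: L (sole option 6(W) is W)
n=8: W (go to 7, an L position)
n=9: L (options 6(W), 8(W) are all W)
n=10: W (go to 5, an L position)
n=11: L (sole option 10(W) is W)
n=12: W (go to 9, an L position)
n=13: L (sole option 12(W) is W)
n=14: W (go to 7, an L position)
n=15: L (options 10(W), 12(W), 14(W) are all W)
n=16: W (go to 15, an L position)
The starting position 16 is W: Rosa should move to 15, handing over an L position.

Rosa wins.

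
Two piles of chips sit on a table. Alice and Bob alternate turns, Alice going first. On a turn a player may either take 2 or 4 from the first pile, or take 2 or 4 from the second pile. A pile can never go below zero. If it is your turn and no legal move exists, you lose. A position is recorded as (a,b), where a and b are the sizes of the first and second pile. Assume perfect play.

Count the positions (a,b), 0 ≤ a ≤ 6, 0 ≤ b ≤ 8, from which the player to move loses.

Label each position W (a win for the player to move) or L (a loss). A position with no legal move is L; any other position is W exactly when some move reaches an L, and L when every move reaches a W.
Every move lowers a or b (never raises either), so fill the grid row by row in increasing a, and left to right within a row: each cell's successors are then already labelled.
      b=0  b=1  b=2  b=3  b=4  b=5  b=6  b=7  b=8
a=0:    L    L    W    W    W    W    L    L    W
a=1:    L    L    W    W    W    W    L    L    W
a=2:    W    W    L    L    W    W    W    W    L
a=3:    W    W    L    L    W    W    W    W    L
a=4:    W    W    W    W    L    L    W    W    W
a=5:    W    W    W    W    L    L    W    W    W
a=6:    L    L    W    W    W    W    L    L    W
Cells with no legal move (terminal, hence L): (0,0), (0,1), (1,0), (1,1).
The remaining L cells, each justified by listing all of its moves:
(0,6): L (options (0,4)(W), (0,2)(W) are all W)
(0,7): L (options (0,5)(W), (0,3)(W) are all W)
(1,6): L (options (1,4)(W), (1,2)(W) are all W)
(1,7): L (options (1,5)(W), (1,3)(W) are all W)
(2,2): L (options (0,2)(W), (2,0)(W) are all W)
(2,3): L (options (0,3)(W), (2,1)(W) are all W)
(2,8): L (options (0,8)(W), (2,6)(W), (2,4)(W) are all W)
(3,2): L (options (1,2)(W), (3,0)(W) are all W)
(3,3): L (options (1,3)(W), (3,1)(W) are all W)
(3,8): L (options (1,8)(W), (3,6)(W), (3,4)(W) are all W)
(4,4): L (options (2,4)(W), (0,4)(W), (4,2)(W), (4,0)(W) are all W)
(4,5): L (options (2,5)(W), (0,5)(W), (4,3)(W), (4,1)(W) are all W)
(5,4): L (options (3,4)(W), (1,4)(W), (5,2)(W), (5,0)(W) are all W)
(5,5): L (options (3,5)(W), (1,5)(W), (5,3)(W), (5,1)(W) are all W)
(6,0): L (options (4,0)(W), (2,0)(W) are all W)
(6,1): L (options (4,1)(W), (2,1)(W) are all W)
(6,6): L (options (4,6)(W), (2,6)(W), (6,4)(W), (6,2)(W) are all W)
(6,7): L (options (4,7)(W), (2,7)(W), (6,5)(W), (6,3)(W) are all W)
Every other cell has at least one move into one of the L cells above, so it is W.
L cells per row: a=0: 4, a=1: 4, a=2: 3, a=3: 3, a=4: 2, a=5: 2, a=6: 4; total 22.

22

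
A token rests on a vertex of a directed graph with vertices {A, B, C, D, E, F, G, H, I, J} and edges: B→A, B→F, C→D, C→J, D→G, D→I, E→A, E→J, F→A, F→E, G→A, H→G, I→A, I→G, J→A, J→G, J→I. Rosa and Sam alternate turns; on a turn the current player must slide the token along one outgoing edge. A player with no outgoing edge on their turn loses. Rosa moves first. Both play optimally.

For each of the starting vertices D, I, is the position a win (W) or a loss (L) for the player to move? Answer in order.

D: L, I: W

Label each position W (a win for the player to move) or L (a loss). A position with no legal move is L; any other position is W exactly when some move reaches an L, and L when every move reaches a W.
Every edge goes from a vertex to one that appears earlier in the order A, G, I, J, D, E, C, F, B, H, so processing vertices in that order labels each vertex after all of its successors.
A: no outgoing edge → L
G: reaches L-position A → W
I: reaches L-position A → W
J: reaches L-position A → W
D: only reaches I(W), G(W), all W → L
E: reaches L-position A → W
C: reaches L-position D → W
F: reaches L-position A → W
B: reaches L-position A → W
H: only reaches G(W), which is W → L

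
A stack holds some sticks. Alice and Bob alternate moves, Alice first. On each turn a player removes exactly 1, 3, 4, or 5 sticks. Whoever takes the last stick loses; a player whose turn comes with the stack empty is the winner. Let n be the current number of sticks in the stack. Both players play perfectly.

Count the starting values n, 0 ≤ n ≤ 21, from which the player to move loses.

6

Positions with no move are W. A position that does have a move is losing for the player to move precisely when every available move leads to a winning position for the opponent. Fill in the labels:
n=0: no move; the opponent has just taken the last stick and therefore loses → W
n=1: →0(W) only, which is W, so L
n=2: →1(L), so W
n=3: →2(W), 0(W) — all W, so L
n=4: →3(L), so W
n=5: →1(L), so W
n=6: →3(L), so W
n=7: →3(L), so W
n=8: →3(L), so W
n=9: →8(W), 6(W), 5(W), 4(W) — all W, so L
n=10: →9(L), so W
n=11: →10(W), 8(W), 7(W), 6(W) — all W, so L
n=12: →11(L), so W
n=13: →9(L), so W
n=14: →11(L), so W
n=15: →11(L), so W
n=16: →11(L), so W
n=17: →16(W), 14(W), 13(W), 12(W) — all W, so L
n=18: →17(L), so W
n=19: →18(W), 16(W), 15(W), 14(W) — all W, so L
n=20: →19(L), so W
n=21: →17(L), so W
L entries with 0 ≤ n ≤ 21: n = 1, 3, 9, 11, 17, 19; that makes 6.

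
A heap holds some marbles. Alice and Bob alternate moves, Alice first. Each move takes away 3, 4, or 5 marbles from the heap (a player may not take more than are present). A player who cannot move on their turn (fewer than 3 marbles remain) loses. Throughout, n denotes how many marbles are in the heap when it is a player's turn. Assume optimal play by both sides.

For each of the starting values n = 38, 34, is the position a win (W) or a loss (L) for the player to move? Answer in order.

Use the standard recursion: the mover loses at a terminal position; elsewhere, the mover wins exactly when some move hands the opponent an L position.
n=0: no move → L
n=1: no move → L
n=2: no move → L
n=3: reaches L-position 0 → W
n=4: reaches L-position 1 → W
n=5: reaches L-position 2 → W
n=6: reaches L-position 2 → W
n=7: reaches L-position 2 → W
n=8: only reaches 5(W), 4(W), 3(W), all W → L
n=9: only reaches 6(W), 5(W), 4(W), all W → L
n=10: only reaches 7(W), 6(W), 5(W), all W → L
n=11: reaches L-position 8 → W
n=12: reaches L-position 9 → W
n=13: reaches L-position 10 → W
n=14: reaches L-position 10 → W
n=15: reaches L-position 10 → W
n=16: only reaches 13(W), 12(W), 11(W), all W → L
n=17: only reaches 14(W), 13(W), 12(W), all W → L
n=18: only reaches 15(W), 14(W), 13(W), all W → L
n=19: reaches L-position 16 → W
n=20: reaches L-position 17 → W
n=21: reaches L-position 18 → W
n=22: reaches L-position 18 → W
n=23: reaches L-position 18 → W
n=24: only reaches 21(W), 20(W), 19(W), all W → L
n=25: only reaches 22(W), 21(W), 20(W), all W → L
n=26: only reaches 23(W), 22(W), 21(W), all W → L
n=27: reaches L-position 24 → W
n=28: reaches L-position 25 → W
n=29: reaches L-position 26 → W
n=30: reaches L-position 26 → W
n=31: reaches L-position 26 → W
n=32: only reaches 29(W), 28(W), 27(W), all W → L
n=33: only reaches 30(W), 29(W), 28(W), all W → L
n=34: only reaches 31(W), 30(W), 29(W), all W → L
n=35: reaches L-position 32 → W
n=36: reaches L-position 33 → W
n=37: reaches L-position 34 → W
n=38: reaches L-position 34 → W

38: W, 34: L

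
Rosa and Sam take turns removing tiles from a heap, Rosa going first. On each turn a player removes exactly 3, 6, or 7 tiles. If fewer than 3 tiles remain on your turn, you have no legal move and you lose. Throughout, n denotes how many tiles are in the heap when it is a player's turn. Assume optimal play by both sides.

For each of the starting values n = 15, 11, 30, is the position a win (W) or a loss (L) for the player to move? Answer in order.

Use the standard recursion: the mover loses at a terminal position; elsewhere, the mover wins exactly when some move hands the opponent an L position.
n=0: no move → L
n=1: no move → L
n=2: no move → L
n=3: W (go to 0, an L position)
n=4: W (go to 1, an L position)
n=5: W (go to 2, an L position)
n=6: W (go to 0, an L position)
n=7: W (go to 1, an L position)
n=8: W (go to 2, an L position)
n=9: W (go to 2, an L position)
n=10: L (options 7(W), 4(W), 3(W) are all W)
n=11: L (options 8(W), 5(W), 4(W) are all W)
n=12: L (options 9(W), 6(W), 5(W) are all W)
n=13: W (go to 10, an L position)
n=14: W (go to 11, an L position)
n=15: W (go to 12, an L position)
n=16: W (go to 10, an L position)
n=17: W (go to 11, an L position)
n=18: W (go to 12, an L position)
n=19: W (go to 12, an L position)
n=20: L (options 17(W), 14(W), 13(W) are all W)
n=21: L (options 18(W), 15(W), 14(W) are all W)
n=22: L (options 19(W), 16(W), 15(W) are all W)
n=23: W (go to 20, an L position)
n=24: W (go to 21, an L position)
n=25: W (go to 22, an L position)
n=26: W (go to 20, an L position)
n=27: W (go to 21, an L position)
n=28: W (go to 22, an L position)
n=29: W (go to 22, an L position)
n=30: L (options 27(W), 24(W), 23(W) are all W)

15: W, 11: L, 30: L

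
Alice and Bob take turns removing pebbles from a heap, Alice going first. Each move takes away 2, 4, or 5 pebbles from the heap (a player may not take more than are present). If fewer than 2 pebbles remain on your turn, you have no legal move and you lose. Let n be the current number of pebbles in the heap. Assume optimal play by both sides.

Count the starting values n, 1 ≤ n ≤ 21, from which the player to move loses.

6

Classify positions by backward induction: terminal positions (no move available) are L. From any other position, the mover wins iff some move reaches an L.
n=0: no move → L
n=1: no move → L
n=2: →0(L), so W
n=3: →1(L), so W
n=4: →0(L), so W
n=5: →1(L), so W
n=6: →1(L), so W
n=7: →5(W), 3(W), 2(W) — all W, so L
n=8: →6(W), 4(W), 3(W) — all W, so L
n=9: →7(L), so W
n=10: →8(L), so W
n=11: →7(L), so W
n=12: →8(L), so W
n=13: →8(L), so W
n=14: →12(W), 10(W), 9(W) — all W, so L
n=15: →13(W), 11(W), 10(W) — all W, so L
n=16: →14(L), so W
n=17: →15(L), so W
n=18: →14(L), so W
n=19: →15(L), so W
n=20: →15(L), so W
n=21: →19(W), 17(W), 16(W) — all W, so L
L entries with 1 ≤ n ≤ 21 (n=0 is outside the asked range and is not counted): n = 1, 7, 8, 14, 15, 21; that makes 6.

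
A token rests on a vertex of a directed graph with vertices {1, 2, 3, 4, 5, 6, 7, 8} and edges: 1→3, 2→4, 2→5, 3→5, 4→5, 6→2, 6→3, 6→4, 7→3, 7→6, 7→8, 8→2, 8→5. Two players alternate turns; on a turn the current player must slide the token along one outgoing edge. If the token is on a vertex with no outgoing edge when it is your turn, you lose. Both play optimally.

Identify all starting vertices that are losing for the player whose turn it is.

1, 5, 6

Work bottom-up. With no move the player to move loses. Otherwise the position is W if at least one move leads to an L position for the opponent, and L if every move leads to a W.
Every edge goes from a vertex to one that appears earlier in the order 5, 4, 2, 8, 3, 6, 7, 1, so processing vertices in that order labels each vertex after all of its successors.
5: no outgoing edge → L
4: W (go to 5, an L position)
2: W (go to 5, an L position)
8: W (go to 5, an L position)
3: W (go to 5, an L position)
6: L (options 3(W), 2(W), 4(W) are all W)
7: W (go to 6, an L position)
1: L (sole option 3(W) is W)
The losing starting vertices are exactly the entries labelled L in this table (3 of them).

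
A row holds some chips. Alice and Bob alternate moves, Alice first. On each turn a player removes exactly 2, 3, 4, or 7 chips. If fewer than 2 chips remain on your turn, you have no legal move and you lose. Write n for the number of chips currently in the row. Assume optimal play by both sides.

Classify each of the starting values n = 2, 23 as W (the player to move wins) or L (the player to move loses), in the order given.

Use the standard recursion: the mover loses at a terminal position; elsewhere, the mover wins exactly when some move hands the opponent an L position.
n=0: no move → L
n=1: no move → L
n=2: →0(L), so W
n=3: →1(L), so W
n=4: →1(L), so W
n=5: →1(L), so W
n=6: →4(W), 3(W), 2(W) — all W, so L
n=7: →0(L), so W
n=8: →6(L), so W
n=9: →6(L), so W
n=10: →6(L), so W
n=11: →9(W), 8(W), 7(W), 4(W) — all W, so L
n=12: →10(W), 9(W), 8(W), 5(W) — all W, so L
n=13: →11(L), so W
n=14: →12(L), so W
n=15: →12(L), so W
n=16: →12(L), so W
n=17: →15(W), 14(W), 13(W), 10(W) — all W, so L
n=18: →11(L), so W
n=19: →17(L), so W
n=20: →17(L), so W
n=21: →17(L), so W
n=22: →20(W), 19(W), 18(W), 15(W) — all W, so L
n=23: →21(W), 20(W), 19(W), 16(W) — all W, so L

2: W, 23: L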